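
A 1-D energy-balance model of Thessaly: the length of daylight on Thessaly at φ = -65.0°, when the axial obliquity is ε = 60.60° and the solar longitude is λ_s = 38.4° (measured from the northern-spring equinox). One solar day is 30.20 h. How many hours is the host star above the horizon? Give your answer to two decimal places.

Solar declination: sin δ = sin ε · sin λ_s = sin 60.60° × sin 38.4° = 0.54115, so δ = +32.762°.
cos H₀ = −tan φ · tan δ = 1.3800 ≥ 1, so the host star never rises (polar night) and H₀ = 0.
Daylight = 2H₀/(2π) × 30.20 h = (0.0000/π) × 30.20 = 0.00 h.

0.00 h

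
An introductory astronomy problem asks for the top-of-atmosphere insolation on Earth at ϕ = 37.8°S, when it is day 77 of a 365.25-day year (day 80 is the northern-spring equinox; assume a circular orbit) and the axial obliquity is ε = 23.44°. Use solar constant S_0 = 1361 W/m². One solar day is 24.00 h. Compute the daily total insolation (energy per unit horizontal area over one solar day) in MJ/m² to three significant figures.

30.3 MJ/m²

Solar longitude: L_s = 360° × (77 − 80)/365.25 = -2.957°, i.e. -2.957° + 360° = 357.043°.
sin δ = sin 23.44° × sin 357.043° = -0.02052, so δ = -1.176°.
cos h₀ = −tan(-37.8°) tan(-1.176°) = -0.0159, h₀ = 1.5867 rad.
Bracket: h₀ sin ϕ sin δ + cos ϕ cos δ sin h₀ = 1.5867×-0.61291×-0.02052 + 0.79016×0.99979×0.99987 = 0.019956 + 0.789891 = 0.809847.
Q̄ = (S_0/π) × [bracket] = (1361/π) × 0.809847 = 350.84 W/m².
Daily total = Q̄ × 24.00 h × 3600 s/h = 350.84 × 24.00 × 3600 / 10⁶ = 30.31 MJ/m².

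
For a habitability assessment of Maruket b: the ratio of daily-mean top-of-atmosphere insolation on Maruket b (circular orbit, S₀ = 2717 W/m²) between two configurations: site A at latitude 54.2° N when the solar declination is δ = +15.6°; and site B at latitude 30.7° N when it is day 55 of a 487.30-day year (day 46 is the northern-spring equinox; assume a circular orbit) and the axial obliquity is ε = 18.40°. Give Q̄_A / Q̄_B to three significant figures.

— Configuration A (φ=+54.2°):
cos H₀ = −tan(+54.2°) tan(+15.600°) = -0.3871, H₀ = 1.9683 rad.
Bracket: H₀ sin φ sin δ + cos φ cos δ sin H₀ = 1.9683×0.81106×0.26892 + 0.58496×0.96316×0.92203 = 0.429306 + 0.519481 = 0.948787.
Q̄ = (S₀/π) × [bracket] = (2717/π) × 0.948787 = 820.56 W/m².
— Configuration B (φ=+30.7°):
Solar longitude: λ_s = 360° × (55 − 46)/487.30 = 6.649°.
sin δ = sin 18.40° × sin 6.649° = 0.03655, so δ = +2.094°.
cos H₀ = −tan(+30.7°) tan(+2.094°) = -0.0217, H₀ = 1.5925 rad.
Bracket: H₀ sin φ sin δ + cos φ cos δ sin H₀ = 1.5925×0.51054×0.03655 + 0.85985×0.99933×0.99976 = 0.029716 + 0.859068 = 0.888784.
Q̄ = (S₀/π) × [bracket] = (2717/π) × 0.888784 = 768.66 W/m².
Ratio Q̄_A / Q̄_B = 820.56 / 768.66 = 1.068.

Q̄_A / Q̄_B ≈ 1.07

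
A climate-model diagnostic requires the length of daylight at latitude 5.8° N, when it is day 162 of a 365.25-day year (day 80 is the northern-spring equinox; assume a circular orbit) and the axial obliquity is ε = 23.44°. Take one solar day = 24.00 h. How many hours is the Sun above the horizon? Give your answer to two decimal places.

Solar longitude: λ_s = 360° × (162 − 80)/365.25 = 80.821°.
sin δ = sin 23.44° × sin 80.821° = 0.39270, so δ = +23.122°.
cos H₀ = −tan φ · tan δ = −tan(+5.8°) × tan(+23.122°) = -0.0434, so H₀ = 1.6142 rad = 92.49°.
Daylight = 2H₀/(2π) × 24.00 h = (1.6142/π) × 24.00 = 12.33 h.

12.33 h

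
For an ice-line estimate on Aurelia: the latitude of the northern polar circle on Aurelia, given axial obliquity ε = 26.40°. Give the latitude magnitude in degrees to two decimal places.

63.60°

The polar circle is the lowest latitude that experiences at least one full rotation of continuous daylight at the northern-summer solstice; it lies at |φ| = 90° − ε = 90° − 26.40° = 63.60°.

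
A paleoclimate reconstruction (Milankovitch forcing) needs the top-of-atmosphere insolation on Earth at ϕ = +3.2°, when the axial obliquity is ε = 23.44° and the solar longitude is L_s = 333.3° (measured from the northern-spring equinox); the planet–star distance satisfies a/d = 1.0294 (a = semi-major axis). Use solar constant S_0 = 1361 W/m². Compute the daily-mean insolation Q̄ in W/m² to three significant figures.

Q̄ ≈ 444 W/m²

Solar declination: sin δ = sin ε · sin L_s = sin 23.44° × sin 333.3° = -0.17873, so δ = -10.296°.
cos h₀ = −tan(+3.2°) tan(-10.296°) = 0.0102, h₀ = 1.5606 rad.
Bracket: h₀ sin ϕ sin δ + cos ϕ cos δ sin h₀ = 1.5606×0.05582×-0.17873 + 0.99844×0.98390×0.99995 = -0.015570 + 0.982316 = 0.966746.
Inverse-square distance factor (a/d)² = 1.0294² = 1.059664.
Q̄ = (S_0/π) × 1.059664 × [bracket] = (1361/π) × 1.059664 × 0.966746 = 443.8 W/m².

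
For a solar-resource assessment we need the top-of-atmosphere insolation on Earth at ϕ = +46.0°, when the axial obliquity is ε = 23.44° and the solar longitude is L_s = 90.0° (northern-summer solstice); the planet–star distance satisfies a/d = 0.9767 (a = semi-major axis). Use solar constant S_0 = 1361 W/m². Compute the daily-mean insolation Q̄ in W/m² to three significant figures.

Q̄ ≈ 476 W/m²

Solar declination: sin δ = sin ε · sin L_s = sin 23.44° × sin 90.0° = 0.39779, so δ = +23.440°.
cos h₀ = −tan(+46.0°) tan(+23.440°) = -0.4490, h₀ = 2.0364 rad.
Bracket: h₀ sin ϕ sin δ + cos ϕ cos δ sin h₀ = 2.0364×0.71934×0.39779 + 0.69466×0.91748×0.89355 = 0.582708 + 0.569492 = 1.152200.
Inverse-square distance factor (a/d)² = 0.9767² = 0.953943.
Q̄ = (S_0/π) × 0.953943 × [bracket] = (1361/π) × 0.953943 × 1.152200 = 476.2 W/m².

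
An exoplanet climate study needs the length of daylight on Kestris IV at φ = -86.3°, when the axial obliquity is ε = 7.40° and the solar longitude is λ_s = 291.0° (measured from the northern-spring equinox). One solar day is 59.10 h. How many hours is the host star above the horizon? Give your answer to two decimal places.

59.10 h

Solar declination: sin δ = sin ε · sin λ_s = sin 7.40° × sin 291.0° = -0.12024, so δ = -6.906°.
Sunrise equation: cos H₀ = −tan φ · tan δ = -1.8730 ≤ −1, so the host star never sets (polar day) and H₀ = π.
Daylight = 2H₀/(2π) × 59.10 h = (3.1416/π) × 59.10 = 59.10 h.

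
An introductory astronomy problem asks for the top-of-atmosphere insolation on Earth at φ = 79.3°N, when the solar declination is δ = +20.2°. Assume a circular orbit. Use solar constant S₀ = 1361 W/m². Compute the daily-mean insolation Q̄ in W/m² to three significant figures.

Q̄ ≈ 462 W/m²

cos H₀ = −tan(+79.3°) tan(+20.200°) = -1.9472 ≤ −1 ⇒ polar day, H₀ = π.
Bracket: H₀ sin φ sin δ + cos φ cos δ sin H₀ = 3.1416×0.98261×0.34530 + 0.18567×0.93849×0.00000 = 1.065930 + 0.000000 = 1.065930.
Q̄ = (S₀/π) × [bracket] = (1361/π) × 1.065930 = 461.8 W/m².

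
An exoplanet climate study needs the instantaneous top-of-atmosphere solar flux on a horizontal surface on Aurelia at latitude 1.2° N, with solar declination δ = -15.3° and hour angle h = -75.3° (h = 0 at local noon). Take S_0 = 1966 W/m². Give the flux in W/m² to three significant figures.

cos θ_z = sin ϕ sin δ + cos ϕ cos δ cos h = -0.005526 + 0.244710 = 0.239184.
Flux = S_0 · cos θ_z = 1966 × 0.239184 = 470.2 W/m².

470 W/m²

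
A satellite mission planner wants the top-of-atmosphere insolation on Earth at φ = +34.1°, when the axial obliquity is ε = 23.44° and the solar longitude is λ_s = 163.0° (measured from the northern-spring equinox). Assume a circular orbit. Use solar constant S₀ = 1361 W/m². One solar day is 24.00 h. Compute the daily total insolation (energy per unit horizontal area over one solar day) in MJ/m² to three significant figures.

Solar declination: sin δ = sin ε · sin λ_s = sin 23.44° × sin 163.0° = 0.11630, so δ = +6.679°.
cos H₀ = −tan(+34.1°) tan(+6.679°) = -0.0793, H₀ = 1.6502 rad.
Bracket: H₀ sin φ sin δ + cos φ cos δ sin H₀ = 1.6502×0.56064×0.11630 + 0.82806×0.99321×0.99685 = 0.107597 + 0.819847 = 0.927444.
Q̄ = (S₀/π) × [bracket] = (1361/π) × 0.927444 = 401.79 W/m².
Daily total = Q̄ × 24.00 h × 3600 s/h = 401.79 × 24.00 × 3600 / 10⁶ = 34.71 MJ/m².

34.7 MJ/m²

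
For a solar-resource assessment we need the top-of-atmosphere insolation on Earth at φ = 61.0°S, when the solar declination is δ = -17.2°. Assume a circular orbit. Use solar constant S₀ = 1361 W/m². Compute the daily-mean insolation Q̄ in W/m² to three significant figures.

cos H₀ = −tan(-61.0°) tan(-17.200°) = -0.5584, H₀ = 2.1633 rad.
Bracket: H₀ sin φ sin δ + cos φ cos δ sin H₀ = 2.1633×-0.87462×-0.29571 + 0.48481×0.95528×0.82954 = 0.559503 + 0.384184 = 0.943687.
Q̄ = (S₀/π) × [bracket] = (1361/π) × 0.943687 = 408.8 W/m².

Q̄ ≈ 409 W/m²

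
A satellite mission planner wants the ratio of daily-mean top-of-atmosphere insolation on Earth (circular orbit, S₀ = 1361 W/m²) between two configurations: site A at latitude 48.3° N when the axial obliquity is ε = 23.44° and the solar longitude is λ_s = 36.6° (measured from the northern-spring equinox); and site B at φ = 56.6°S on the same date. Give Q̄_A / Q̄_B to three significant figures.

— Configuration A (φ=+48.3°):
Solar declination: sin δ = sin ε · sin λ_s = sin 23.44° × sin 36.6° = 0.23717, so δ = +13.720°.
cos H₀ = −tan(+48.3°) tan(+13.720°) = -0.2740, H₀ = 1.8484 rad.
Bracket: H₀ sin φ sin δ + cos φ cos δ sin H₀ = 1.8484×0.74664×0.23717 + 0.66523×0.97147×0.96173 = 0.327316 + 0.621519 = 0.948835.
Q̄ = (S₀/π) × [bracket] = (1361/π) × 0.948835 = 411.05 W/m².
— Configuration B (φ=-56.6°):
cos H₀ = −tan(-56.6°) tan(+13.720°) = 0.3703, H₀ = 1.1915 rad.
Bracket: H₀ sin φ sin δ + cos φ cos δ sin H₀ = 1.1915×-0.83485×0.23717 + 0.55048×0.97147×0.92893 = -0.235919 + 0.496768 = 0.260849.
Q̄ = (S₀/π) × [bracket] = (1361/π) × 0.260849 = 113.00 W/m².
Ratio Q̄_A / Q̄_B = 411.05 / 113.00 = 3.638.

Q̄_A / Q̄_B ≈ 3.64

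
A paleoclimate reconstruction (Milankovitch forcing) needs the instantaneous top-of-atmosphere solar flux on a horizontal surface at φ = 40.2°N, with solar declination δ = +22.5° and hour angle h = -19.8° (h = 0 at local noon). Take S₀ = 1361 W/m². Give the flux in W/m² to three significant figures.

1.24e+03 W/m²

cos θ_z = sin φ sin δ + cos φ cos δ cos h = 0.247006 + 0.663938 = 0.910944.
Flux = S₀ · cos θ_z = 1361 × 0.910944 = 1240 W/m².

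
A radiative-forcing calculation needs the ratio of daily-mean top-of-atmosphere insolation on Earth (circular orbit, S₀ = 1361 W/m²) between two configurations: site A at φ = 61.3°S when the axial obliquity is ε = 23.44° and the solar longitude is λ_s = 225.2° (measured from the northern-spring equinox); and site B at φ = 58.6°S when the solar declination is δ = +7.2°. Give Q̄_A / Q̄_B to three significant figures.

— Configuration A (φ=-61.3°):
Solar declination: sin δ = sin ε · sin λ_s = sin 23.44° × sin 225.2° = -0.28226, so δ = -16.395°.
cos H₀ = −tan(-61.3°) tan(-16.395°) = -0.5374, H₀ = 2.1382 rad.
Bracket: H₀ sin φ sin δ + cos φ cos δ sin H₀ = 2.1382×-0.87715×-0.28226 + 0.48022×0.95934×0.84332 = 0.529385 + 0.388513 = 0.917898.
Q̄ = (S₀/π) × [bracket] = (1361/π) × 0.917898 = 397.65 W/m².
— Configuration B (φ=-58.6°):
cos H₀ = −tan(-58.6°) tan(+7.200°) = 0.2070, H₀ = 1.3623 rad.
Bracket: H₀ sin φ sin δ + cos φ cos δ sin H₀ = 1.3623×-0.85355×0.12533 + 0.52101×0.99211×0.97835 = -0.145733 + 0.505708 = 0.359975.
Q̄ = (S₀/π) × [bracket] = (1361/π) × 0.359975 = 155.95 W/m².
Ratio Q̄_A / Q̄_B = 397.65 / 155.95 = 2.550.

Q̄_A / Q̄_B ≈ 2.55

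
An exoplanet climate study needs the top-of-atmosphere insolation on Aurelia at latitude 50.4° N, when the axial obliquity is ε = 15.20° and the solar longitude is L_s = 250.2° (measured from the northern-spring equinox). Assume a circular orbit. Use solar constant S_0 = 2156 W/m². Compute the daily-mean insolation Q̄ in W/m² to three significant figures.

Q̄ ≈ 239 W/m²

Solar declination: sin δ = sin ε · sin L_s = sin 15.20° × sin 250.2° = -0.24669, so δ = -14.282°.
cos h₀ = −tan(+50.4°) tan(-14.282°) = 0.3077, h₀ = 1.2580 rad.
Bracket: h₀ sin ϕ sin δ + cos ϕ cos δ sin h₀ = 1.2580×0.77051×-0.24669 + 0.63742×0.96909×0.95148 = -0.239117 + 0.587746 = 0.348629.
Q̄ = (S_0/π) × [bracket] = (2156/π) × 0.348629 = 239.3 W/m².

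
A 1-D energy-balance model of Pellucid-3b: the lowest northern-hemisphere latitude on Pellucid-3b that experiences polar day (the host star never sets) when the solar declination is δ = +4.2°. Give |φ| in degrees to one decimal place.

Polar day requires cos H₀ = −tan φ tan δ ≤ −1, i.e. tan φ tan δ ≥ 1.
The boundary is |tan φ| · |tan δ| = 1, so |φ| = 90° − |δ| = 90° − 4.2° = 85.8° in the northern hemisphere.

|φ| = 85.8°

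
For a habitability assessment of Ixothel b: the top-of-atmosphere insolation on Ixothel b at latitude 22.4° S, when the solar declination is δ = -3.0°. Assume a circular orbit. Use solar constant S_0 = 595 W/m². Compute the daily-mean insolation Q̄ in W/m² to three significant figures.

Q̄ ≈ 181 W/m²

cos h₀ = −tan(-22.4°) tan(-3.000°) = -0.0216, h₀ = 1.5924 rad.
Bracket: h₀ sin ϕ sin δ + cos ϕ cos δ sin h₀ = 1.5924×-0.38107×-0.05234 + 0.92455×0.99863×0.99977 = 0.031761 + 0.923071 = 0.954832.
Q̄ = (S_0/π) × [bracket] = (595/π) × 0.954832 = 180.8 W/m².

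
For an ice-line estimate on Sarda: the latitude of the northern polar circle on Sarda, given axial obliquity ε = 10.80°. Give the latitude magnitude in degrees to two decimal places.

The polar circle is the lowest latitude that experiences at least one full rotation of continuous daylight at the northern-summer solstice; it lies at |ϕ| = 90° − ε = 90° − 10.80° = 79.20°.

79.20°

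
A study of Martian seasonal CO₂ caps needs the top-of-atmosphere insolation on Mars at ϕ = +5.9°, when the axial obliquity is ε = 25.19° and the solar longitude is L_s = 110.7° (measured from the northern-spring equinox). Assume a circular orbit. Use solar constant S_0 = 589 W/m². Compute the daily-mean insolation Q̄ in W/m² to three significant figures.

Solar declination: sin δ = sin ε · sin L_s = sin 25.19° × sin 110.7° = 0.39814, so δ = +23.462°.
cos h₀ = −tan(+5.9°) tan(+23.462°) = -0.0449, h₀ = 1.6157 rad.
Bracket: h₀ sin ϕ sin δ + cos ϕ cos δ sin h₀ = 1.6157×0.10279×0.39814 + 0.99470×0.91732×0.99899 = 0.066122 + 0.911537 = 0.977659.
Q̄ = (S_0/π) × [bracket] = (589/π) × 0.977659 = 183.3 W/m².

Q̄ ≈ 183 W/m²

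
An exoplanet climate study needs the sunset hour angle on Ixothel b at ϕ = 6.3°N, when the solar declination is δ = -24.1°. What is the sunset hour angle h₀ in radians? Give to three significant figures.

cos h₀ = −tan ϕ · tan δ = −tan(+6.3°) × tan(-24.100°) = 0.0494, so h₀ = 1.5214 rad = 87.17°.

h₀ = 1.52 rad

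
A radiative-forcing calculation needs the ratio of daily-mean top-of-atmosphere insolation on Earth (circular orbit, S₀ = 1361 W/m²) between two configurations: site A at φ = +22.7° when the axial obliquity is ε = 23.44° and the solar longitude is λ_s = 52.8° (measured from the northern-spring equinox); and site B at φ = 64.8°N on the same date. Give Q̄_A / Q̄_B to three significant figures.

— Configuration A (φ=+22.7°):
Solar declination: sin δ = sin ε · sin λ_s = sin 23.44° × sin 52.8° = 0.31685, so δ = +18.473°.
cos H₀ = −tan(+22.7°) tan(+18.473°) = -0.1397, H₀ = 1.7110 rad.
Bracket: H₀ sin φ sin δ + cos φ cos δ sin H₀ = 1.7110×0.38591×0.31685 + 0.92254×0.94848×0.99019 = 0.209214 + 0.866427 = 1.075641.
Q̄ = (S₀/π) × [bracket] = (1361/π) × 1.075641 = 465.99 W/m².
— Configuration B (φ=+64.8°):
cos H₀ = −tan(+64.8°) tan(+18.473°) = -0.7099, H₀ = 2.3602 rad.
Bracket: H₀ sin φ sin δ + cos φ cos δ sin H₀ = 2.3602×0.90483×0.31685 + 0.42578×0.94848×0.70428 = 0.676658 + 0.284419 = 0.961077.
Q̄ = (S₀/π) × [bracket] = (1361/π) × 0.961077 = 416.36 W/m².
Ratio Q̄_A / Q̄_B = 465.99 / 416.36 = 1.119.

Q̄_A / Q̄_B ≈ 1.12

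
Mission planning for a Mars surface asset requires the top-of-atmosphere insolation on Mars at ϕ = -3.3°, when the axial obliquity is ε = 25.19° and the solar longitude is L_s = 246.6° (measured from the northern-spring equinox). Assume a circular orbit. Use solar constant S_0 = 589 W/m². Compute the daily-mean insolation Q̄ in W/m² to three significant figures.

Q̄ ≈ 179 W/m²

Solar declination: sin δ = sin ε · sin L_s = sin 25.19° × sin 246.6° = -0.39062, so δ = -22.993°.
cos h₀ = −tan(-3.3°) tan(-22.993°) = -0.0245, h₀ = 1.5953 rad.
Bracket: h₀ sin ϕ sin δ + cos ϕ cos δ sin h₀ = 1.5953×-0.05756×-0.39062 + 0.99834×0.92055×0.99970 = 0.035869 + 0.918746 = 0.954615.
Q̄ = (S_0/π) × [bracket] = (589/π) × 0.954615 = 179.0 W/m².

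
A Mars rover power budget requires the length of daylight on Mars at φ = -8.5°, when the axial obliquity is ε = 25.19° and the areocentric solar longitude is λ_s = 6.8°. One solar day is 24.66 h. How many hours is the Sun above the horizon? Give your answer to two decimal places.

12.27 h

sin δ = sin 25.19° × sin 6.8° = 0.05040, so δ = +2.889°.
cos H₀ = −tan φ · tan δ = −tan(-8.5°) × tan(+2.889°) = 0.0075, so H₀ = 1.5633 rad = 89.57°.
Daylight = 2H₀/(2π) × 24.66 h = (1.5633/π) × 24.66 = 12.27 h.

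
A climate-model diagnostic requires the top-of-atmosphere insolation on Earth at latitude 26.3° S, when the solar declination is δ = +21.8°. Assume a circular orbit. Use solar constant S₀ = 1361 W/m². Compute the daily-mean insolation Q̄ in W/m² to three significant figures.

cos H₀ = −tan(-26.3°) tan(+21.800°) = 0.1977, H₀ = 1.3718 rad.
Bracket: H₀ sin φ sin δ + cos φ cos δ sin H₀ = 1.3718×-0.44307×0.37137 + 0.89649×0.92849×0.98027 = -0.225720 + 0.815959 = 0.590239.
Q̄ = (S₀/π) × [bracket] = (1361/π) × 0.590239 = 255.7 W/m².

Q̄ ≈ 256 W/m²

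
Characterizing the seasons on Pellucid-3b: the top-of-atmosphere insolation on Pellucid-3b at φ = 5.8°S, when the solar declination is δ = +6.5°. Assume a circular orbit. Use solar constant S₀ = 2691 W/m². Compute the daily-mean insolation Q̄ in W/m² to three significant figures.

cos H₀ = −tan(-5.8°) tan(+6.500°) = 0.0116, H₀ = 1.5592 rad.
Bracket: H₀ sin φ sin δ + cos φ cos δ sin H₀ = 1.5592×-0.10106×0.11320 + 0.99488×0.99357×0.99993 = -0.017837 + 0.988414 = 0.970577.
Q̄ = (S₀/π) × [bracket] = (2691/π) × 0.970577 = 831.4 W/m².

Q̄ ≈ 831 W/m²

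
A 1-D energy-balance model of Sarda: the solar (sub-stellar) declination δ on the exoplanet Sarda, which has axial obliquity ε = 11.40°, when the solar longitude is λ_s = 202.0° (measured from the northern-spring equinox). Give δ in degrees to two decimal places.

δ = -4.25°

sin δ = sin ε · sin λ_s = sin 11.40° × sin 202.0° = -0.074044.
δ = arcsin(-0.074044) = -4.25°.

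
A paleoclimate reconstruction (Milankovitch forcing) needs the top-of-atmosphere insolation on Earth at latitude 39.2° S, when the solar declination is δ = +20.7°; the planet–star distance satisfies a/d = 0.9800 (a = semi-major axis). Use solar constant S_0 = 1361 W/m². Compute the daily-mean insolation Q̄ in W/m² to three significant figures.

Q̄ ≈ 170 W/m²

cos h₀ = −tan(-39.2°) tan(+20.700°) = 0.3082, h₀ = 1.2575 rad.
Bracket: h₀ sin ϕ sin δ + cos ϕ cos δ sin h₀ = 1.2575×-0.63203×0.35347 + 0.77494×0.93544×0.95133 = -0.280930 + 0.689629 = 0.408699.
Inverse-square distance factor (a/d)² = 0.9800² = 0.960400.
Q̄ = (S_0/π) × 0.960400 × [bracket] = (1361/π) × 0.960400 × 0.408699 = 170.0 W/m².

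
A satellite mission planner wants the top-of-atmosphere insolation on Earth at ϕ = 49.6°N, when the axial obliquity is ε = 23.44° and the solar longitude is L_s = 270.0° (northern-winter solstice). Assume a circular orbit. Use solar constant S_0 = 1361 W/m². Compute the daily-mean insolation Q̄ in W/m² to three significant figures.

Q̄ ≈ 85.7 W/m²

Solar declination: sin δ = sin ε · sin L_s = sin 23.44° × sin 270.0° = -0.39779, so δ = -23.440°.
cos h₀ = −tan(+49.6°) tan(-23.440°) = 0.5094, h₀ = 1.0363 rad.
Bracket: h₀ sin ϕ sin δ + cos ϕ cos δ sin h₀ = 1.0363×0.76154×-0.39779 + 0.64812×0.91748×0.86051 = -0.313929 + 0.511691 = 0.197762.
Q̄ = (S_0/π) × [bracket] = (1361/π) × 0.197762 = 85.67 W/m².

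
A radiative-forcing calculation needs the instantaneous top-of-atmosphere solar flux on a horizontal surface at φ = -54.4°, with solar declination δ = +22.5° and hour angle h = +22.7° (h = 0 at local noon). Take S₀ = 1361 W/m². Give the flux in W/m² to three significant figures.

252 W/m²

cos θ_z = sin φ sin δ + cos φ cos δ cos h = -0.311160 + 0.496152 = 0.184992.
Flux = S₀ · cos θ_z = 1361 × 0.184992 = 251.8 W/m².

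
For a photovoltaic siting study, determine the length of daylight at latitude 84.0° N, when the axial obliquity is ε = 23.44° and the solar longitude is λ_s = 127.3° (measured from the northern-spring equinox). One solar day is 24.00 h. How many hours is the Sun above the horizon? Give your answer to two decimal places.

Solar declination: sin δ = sin ε · sin λ_s = sin 23.44° × sin 127.3° = 0.31643, so δ = +18.447°.
Sunrise equation: cos H₀ = −tan φ · tan δ = -3.1737 ≤ −1, so the Sun never sets (polar day) and H₀ = π.
Daylight = 2H₀/(2π) × 24.00 h = (3.1416/π) × 24.00 = 24.00 h.

24.00 h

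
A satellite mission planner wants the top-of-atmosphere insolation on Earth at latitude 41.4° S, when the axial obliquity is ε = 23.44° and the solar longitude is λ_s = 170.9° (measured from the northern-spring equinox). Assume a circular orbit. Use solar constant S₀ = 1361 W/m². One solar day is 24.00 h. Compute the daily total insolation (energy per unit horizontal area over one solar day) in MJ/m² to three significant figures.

Solar declination: sin δ = sin ε · sin λ_s = sin 23.44° × sin 170.9° = 0.06291, so δ = +3.607°.
cos H₀ = −tan(-41.4°) tan(+3.607°) = 0.0556, H₀ = 1.5152 rad.
Bracket: H₀ sin φ sin δ + cos φ cos δ sin H₀ = 1.5152×-0.66131×0.06291 + 0.75011×0.99802×0.99845 = -0.063037 + 0.747464 = 0.684427.
Q̄ = (S₀/π) × [bracket] = (1361/π) × 0.684427 = 296.51 W/m².
Daily total = Q̄ × 24.00 h × 3600 s/h = 296.51 × 24.00 × 3600 / 10⁶ = 25.62 MJ/m².

25.6 MJ/m²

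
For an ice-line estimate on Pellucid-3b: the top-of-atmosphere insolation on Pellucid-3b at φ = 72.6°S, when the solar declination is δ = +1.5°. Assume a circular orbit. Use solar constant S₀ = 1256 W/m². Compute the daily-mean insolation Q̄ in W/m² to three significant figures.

Q̄ ≈ 104 W/m²

cos H₀ = −tan(-72.6°) tan(+1.500°) = 0.0836, H₀ = 1.4871 rad.
Bracket: H₀ sin φ sin δ + cos φ cos δ sin H₀ = 1.4871×-0.95424×0.02618 + 0.29904×0.99966×0.99650 = -0.037151 + 0.297892 = 0.260741.
Q̄ = (S₀/π) × [bracket] = (1256/π) × 0.260741 = 104.2 W/m².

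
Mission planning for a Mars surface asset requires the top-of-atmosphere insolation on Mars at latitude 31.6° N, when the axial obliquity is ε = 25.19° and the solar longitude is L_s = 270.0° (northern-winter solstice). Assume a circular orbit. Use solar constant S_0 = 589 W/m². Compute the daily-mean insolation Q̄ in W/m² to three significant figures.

Q̄ ≈ 84.9 W/m²

Solar declination: sin δ = sin ε · sin L_s = sin 25.19° × sin 270.0° = -0.42562, so δ = -25.190°.
cos h₀ = −tan(+31.6°) tan(-25.190°) = 0.2894, h₀ = 1.2772 rad.
Bracket: h₀ sin ϕ sin δ + cos ϕ cos δ sin h₀ = 1.2772×0.52399×-0.42562 + 0.85173×0.90490×0.95722 = -0.284842 + 0.737759 = 0.452917.
Q̄ = (S_0/π) × [bracket] = (589/π) × 0.452917 = 84.91 W/m².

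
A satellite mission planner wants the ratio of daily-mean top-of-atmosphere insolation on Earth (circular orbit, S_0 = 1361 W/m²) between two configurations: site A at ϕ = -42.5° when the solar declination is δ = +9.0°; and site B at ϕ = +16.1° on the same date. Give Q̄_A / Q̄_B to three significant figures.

— Configuration A (ϕ=-42.5°):
cos h₀ = −tan(-42.5°) tan(+9.000°) = 0.1451, h₀ = 1.4251 rad.
Bracket: h₀ sin ϕ sin δ + cos ϕ cos δ sin h₀ = 1.4251×-0.67559×0.15643 + 0.73728×0.98769×0.98941 = -0.150608 + 0.720492 = 0.569884.
Q̄ = (S_0/π) × [bracket] = (1361/π) × 0.569884 = 246.89 W/m².
— Configuration B (ϕ=+16.1°):
cos h₀ = −tan(+16.1°) tan(+9.000°) = -0.0457, h₀ = 1.6165 rad.
Bracket: h₀ sin ϕ sin δ + cos ϕ cos δ sin h₀ = 1.6165×0.27731×0.15643 + 0.96078×0.98769×0.99895 = 0.070123 + 0.947956 = 1.018079.
Q̄ = (S_0/π) × [bracket] = (1361/π) × 1.018079 = 441.05 W/m².
Ratio Q̄_A / Q̄_B = 246.89 / 441.05 = 0.5598.

Q̄_A / Q̄_B ≈ 0.560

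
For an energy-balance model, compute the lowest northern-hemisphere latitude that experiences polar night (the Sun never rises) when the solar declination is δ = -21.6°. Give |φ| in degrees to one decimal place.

Polar night requires cos H₀ = −tan φ tan δ ≥ 1, i.e. tan φ tan δ ≤ −1.
The boundary is |tan φ| · |tan δ| = 1, so |φ| = 90° − |δ| = 90° − 21.6° = 68.4° in the northern hemisphere.

|φ| = 68.4°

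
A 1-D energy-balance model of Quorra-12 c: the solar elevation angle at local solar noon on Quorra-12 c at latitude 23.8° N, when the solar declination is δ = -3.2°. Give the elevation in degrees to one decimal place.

At local noon the hour angle is zero, so the zenith angle equals |φ − δ| = |+23.8° − (-3.200°)| = 27.000°.
Elevation = 90° − 27.000° = 63.0°.

63.0°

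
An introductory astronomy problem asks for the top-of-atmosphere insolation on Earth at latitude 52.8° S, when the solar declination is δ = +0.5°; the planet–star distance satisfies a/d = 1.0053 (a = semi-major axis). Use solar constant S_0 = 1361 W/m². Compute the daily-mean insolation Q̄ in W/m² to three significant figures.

Q̄ ≈ 260 W/m²

cos h₀ = −tan(-52.8°) tan(+0.500°) = 0.0115, h₀ = 1.5593 rad.
Bracket: h₀ sin ϕ sin δ + cos ϕ cos δ sin h₀ = 1.5593×-0.79653×0.00873 + 0.60460×0.99996×0.99993 = -0.010843 + 0.604533 = 0.593690.
Inverse-square distance factor (a/d)² = 1.0053² = 1.010628.
Q̄ = (S_0/π) × 1.010628 × [bracket] = (1361/π) × 1.010628 × 0.593690 = 259.9 W/m².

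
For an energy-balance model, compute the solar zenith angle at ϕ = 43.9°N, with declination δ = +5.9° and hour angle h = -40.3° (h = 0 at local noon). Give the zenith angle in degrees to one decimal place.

cos θ_z = sin ϕ sin δ + cos ϕ cos δ cos h = 0.071277 + 0.546630 = 0.617907.
θ_z = arccos(0.617907) = 51.8°.

θ_z = 51.8°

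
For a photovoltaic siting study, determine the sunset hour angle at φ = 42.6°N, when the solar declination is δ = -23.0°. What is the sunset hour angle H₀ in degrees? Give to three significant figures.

cos H₀ = −tan φ · tan δ = −tan(+42.6°) × tan(-23.000°) = 0.3903, so H₀ = 1.1698 rad = 67.03°.

H₀ = 67.0°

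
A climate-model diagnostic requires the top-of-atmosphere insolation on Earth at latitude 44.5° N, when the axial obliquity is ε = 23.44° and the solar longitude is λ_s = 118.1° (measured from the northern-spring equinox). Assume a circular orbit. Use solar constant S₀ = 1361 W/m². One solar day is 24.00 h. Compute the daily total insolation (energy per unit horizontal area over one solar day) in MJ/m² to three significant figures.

Solar declination: sin δ = sin ε · sin λ_s = sin 23.44° × sin 118.1° = 0.35090, so δ = +20.542°.
cos H₀ = −tan(+44.5°) tan(+20.542°) = -0.3682, H₀ = 1.9479 rad.
Bracket: H₀ sin φ sin δ + cos φ cos δ sin H₀ = 1.9479×0.70091×0.35090 + 0.71325×0.93641×0.92973 = 0.479085 + 0.620961 = 1.100046.
Q̄ = (S₀/π) × [bracket] = (1361/π) × 1.100046 = 476.56 W/m².
Daily total = Q̄ × 24.00 h × 3600 s/h = 476.56 × 24.00 × 3600 / 10⁶ = 41.17 MJ/m².

41.2 MJ/m²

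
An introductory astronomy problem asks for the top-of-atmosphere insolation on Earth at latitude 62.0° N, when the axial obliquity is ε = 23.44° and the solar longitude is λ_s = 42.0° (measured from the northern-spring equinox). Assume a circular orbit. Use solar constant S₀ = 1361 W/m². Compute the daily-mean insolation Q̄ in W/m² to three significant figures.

Solar declination: sin δ = sin ε · sin λ_s = sin 23.44° × sin 42.0° = 0.26617, so δ = +15.437°.
cos H₀ = −tan(+62.0°) tan(+15.437°) = -0.5193, H₀ = 2.1169 rad.
Bracket: H₀ sin φ sin δ + cos φ cos δ sin H₀ = 2.1169×0.88295×0.26617 + 0.46947×0.96393×0.85457 = 0.497503 + 0.386724 = 0.884227.
Q̄ = (S₀/π) × [bracket] = (1361/π) × 0.884227 = 383.1 W/m².

Q̄ ≈ 383 W/m²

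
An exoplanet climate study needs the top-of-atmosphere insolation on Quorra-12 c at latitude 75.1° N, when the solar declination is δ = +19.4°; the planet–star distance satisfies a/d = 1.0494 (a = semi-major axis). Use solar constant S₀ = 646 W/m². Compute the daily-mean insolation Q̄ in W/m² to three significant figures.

cos H₀ = −tan(+75.1°) tan(+19.400°) = -1.3235 ≤ −1 ⇒ polar day, H₀ = π.
Bracket: H₀ sin φ sin δ + cos φ cos δ sin H₀ = 3.1416×0.96638×0.33216 + 0.25713×0.94322×0.00000 = 1.008431 + 0.000000 = 1.008431.
Inverse-square distance factor (a/d)² = 1.0494² = 1.101240.
Q̄ = (S₀/π) × 1.101240 × [bracket] = (646/π) × 1.101240 × 1.008431 = 228.4 W/m².

Q̄ ≈ 228 W/m²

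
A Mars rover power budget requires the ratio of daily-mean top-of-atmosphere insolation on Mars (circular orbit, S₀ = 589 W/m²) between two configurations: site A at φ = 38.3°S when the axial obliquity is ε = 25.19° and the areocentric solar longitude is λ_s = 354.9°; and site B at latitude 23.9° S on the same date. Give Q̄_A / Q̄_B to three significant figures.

Q̄_A / Q̄_B ≈ 0.876

— Configuration A (φ=-38.3°):
sin δ = sin 25.19° × sin 354.9° = -0.03784, so δ = -2.168°.
cos H₀ = −tan(-38.3°) tan(-2.168°) = -0.0299, H₀ = 1.6007 rad.
Bracket: H₀ sin φ sin δ + cos φ cos δ sin H₀ = 1.6007×-0.61978×-0.03784 + 0.78478×0.99928×0.99955 = 0.037540 + 0.783862 = 0.821402.
Q̄ = (S₀/π) × [bracket] = (589/π) × 0.821402 = 154.00 W/m².
— Configuration B (φ=-23.9°):
cos H₀ = −tan(-23.9°) tan(-2.168°) = -0.0168, H₀ = 1.5876 rad.
Bracket: H₀ sin φ sin δ + cos φ cos δ sin H₀ = 1.5876×-0.40514×-0.03784 + 0.91425×0.99928×0.99986 = 0.024339 + 0.913464 = 0.937803.
Q̄ = (S₀/π) × [bracket] = (589/π) × 0.937803 = 175.82 W/m².
Ratio Q̄_A / Q̄_B = 154.00 / 175.82 = 0.8759.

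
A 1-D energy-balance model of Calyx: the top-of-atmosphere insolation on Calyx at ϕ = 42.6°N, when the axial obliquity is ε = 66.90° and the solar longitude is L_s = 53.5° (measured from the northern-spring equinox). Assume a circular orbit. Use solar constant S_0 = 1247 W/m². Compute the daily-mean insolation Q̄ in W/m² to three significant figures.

Q̄ ≈ 624 W/m²

Solar declination: sin δ = sin ε · sin L_s = sin 66.90° × sin 53.5° = 0.73940, so δ = +47.681°.
cos h₀ = −tan(+42.6°) tan(+47.681°) = -1.0099 ≤ −1 ⇒ polar day, h₀ = π.
Bracket: h₀ sin ϕ sin δ + cos ϕ cos δ sin h₀ = 3.1416×0.67688×0.73940 + 0.73610×0.67326×0.00000 = 1.572324 + 0.000000 = 1.572324.
Q̄ = (S_0/π) × [bracket] = (1247/π) × 1.572324 = 624.1 W/m².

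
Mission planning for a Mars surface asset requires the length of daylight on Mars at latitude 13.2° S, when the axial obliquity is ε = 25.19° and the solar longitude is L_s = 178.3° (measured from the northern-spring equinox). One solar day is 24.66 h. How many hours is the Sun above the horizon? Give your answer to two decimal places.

12.31 h

Solar declination: sin δ = sin ε · sin L_s = sin 25.19° × sin 178.3° = 0.01263, so δ = +0.723°.
cos h₀ = −tan ϕ · tan δ = −tan(-13.2°) × tan(+0.723°) = 0.0030, so h₀ = 1.5678 rad = 89.83°.
Daylight = 2h₀/(2π) × 24.66 h = (1.5678/π) × 24.66 = 12.31 h.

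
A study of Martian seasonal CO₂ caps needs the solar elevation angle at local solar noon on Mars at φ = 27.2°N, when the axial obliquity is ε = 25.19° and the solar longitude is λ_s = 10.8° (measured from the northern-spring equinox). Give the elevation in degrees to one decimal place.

Solar declination: sin δ = sin ε · sin λ_s = sin 25.19° × sin 10.8° = 0.07975, so δ = +4.574°.
At local noon the hour angle is zero, so the zenith angle equals |φ − δ| = |+27.2° − (+4.574°)| = 22.626°.
Elevation = 90° − 22.626° = 67.4°.

67.4°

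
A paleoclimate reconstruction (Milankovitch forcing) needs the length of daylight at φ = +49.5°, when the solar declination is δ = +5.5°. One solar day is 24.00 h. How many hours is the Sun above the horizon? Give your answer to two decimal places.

12.86 h

cos H₀ = −tan φ · tan δ = −tan(+49.5°) × tan(+5.500°) = -0.1127, so H₀ = 1.6838 rad = 96.47°.
Daylight = 2H₀/(2π) × 24.00 h = (1.6838/π) × 24.00 = 12.86 h.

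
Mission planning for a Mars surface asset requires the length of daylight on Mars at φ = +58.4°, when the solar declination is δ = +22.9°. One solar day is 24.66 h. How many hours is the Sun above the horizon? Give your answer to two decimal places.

18.27 h

cos H₀ = −tan φ · tan δ = −tan(+58.4°) × tan(+22.900°) = -0.6866, so H₀ = 2.3276 rad = 133.36°.
Daylight = 2H₀/(2π) × 24.66 h = (2.3276/π) × 24.66 = 18.27 h.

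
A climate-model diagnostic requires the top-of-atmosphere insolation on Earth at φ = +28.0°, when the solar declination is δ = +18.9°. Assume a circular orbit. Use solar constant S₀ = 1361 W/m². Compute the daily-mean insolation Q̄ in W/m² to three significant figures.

Q̄ ≈ 471 W/m²

cos H₀ = −tan(+28.0°) tan(+18.900°) = -0.1820, H₀ = 1.7539 rad.
Bracket: H₀ sin φ sin δ + cos φ cos δ sin H₀ = 1.7539×0.46947×0.32392 + 0.88295×0.94609×0.98329 = 0.266717 + 0.821391 = 1.088108.
Q̄ = (S₀/π) × [bracket] = (1361/π) × 1.088108 = 471.4 W/m².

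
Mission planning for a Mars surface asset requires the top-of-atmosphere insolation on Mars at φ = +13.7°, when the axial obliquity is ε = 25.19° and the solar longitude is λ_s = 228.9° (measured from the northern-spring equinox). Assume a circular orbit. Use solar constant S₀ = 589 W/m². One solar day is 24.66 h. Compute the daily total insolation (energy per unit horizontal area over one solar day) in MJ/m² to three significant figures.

Solar declination: sin δ = sin ε · sin λ_s = sin 25.19° × sin 228.9° = -0.32073, so δ = -18.707°.
cos H₀ = −tan(+13.7°) tan(-18.707°) = 0.0825, H₀ = 1.4882 rad.
Bracket: H₀ sin φ sin δ + cos φ cos δ sin H₀ = 1.4882×0.23684×-0.32073 + 0.97155×0.94717×0.99659 = -0.113046 + 0.917085 = 0.804039.
Q̄ = (S₀/π) × [bracket] = (589/π) × 0.804039 = 150.74 W/m².
Daily total = Q̄ × 24.66 h × 3600 s/h = 150.74 × 24.66 × 3600 / 10⁶ = 13.38 MJ/m².

13.4 MJ/m²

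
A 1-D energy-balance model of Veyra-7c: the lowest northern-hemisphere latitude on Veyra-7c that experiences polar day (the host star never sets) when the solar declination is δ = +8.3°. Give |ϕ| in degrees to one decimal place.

|ϕ| = 81.7°

Polar day requires cos h₀ = −tan ϕ tan δ ≤ −1, i.e. tan ϕ tan δ ≥ 1.
The boundary is |tan ϕ| · |tan δ| = 1, so |ϕ| = 90° − |δ| = 90° − 8.3° = 81.7° in the northern hemisphere.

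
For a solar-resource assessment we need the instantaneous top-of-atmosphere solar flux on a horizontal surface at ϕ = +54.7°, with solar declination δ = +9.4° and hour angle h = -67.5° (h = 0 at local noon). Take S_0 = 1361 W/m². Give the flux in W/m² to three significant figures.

cos θ_z = sin ϕ sin δ + cos ϕ cos δ cos h = 0.133296 + 0.218167 = 0.351463.
Flux = S_0 · cos θ_z = 1361 × 0.351463 = 478.3 W/m².

478 W/m²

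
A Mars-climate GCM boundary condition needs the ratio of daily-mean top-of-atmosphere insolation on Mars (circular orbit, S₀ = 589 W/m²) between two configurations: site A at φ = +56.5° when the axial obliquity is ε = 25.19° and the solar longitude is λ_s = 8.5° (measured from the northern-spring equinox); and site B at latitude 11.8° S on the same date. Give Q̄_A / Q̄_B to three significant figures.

— Configuration A (φ=+56.5°):
Solar declination: sin δ = sin ε · sin λ_s = sin 25.19° × sin 8.5° = 0.06291, so δ = +3.607°.
cos H₀ = −tan(+56.5°) tan(+3.607°) = -0.0952, H₀ = 1.6662 rad.
Bracket: H₀ sin φ sin δ + cos φ cos δ sin H₀ = 1.6662×0.83389×0.06291 + 0.55194×0.99802×0.99545 = 0.087409 + 0.548341 = 0.635750.
Q̄ = (S₀/π) × [bracket] = (589/π) × 0.635750 = 119.19 W/m².
— Configuration B (φ=-11.8°):
cos H₀ = −tan(-11.8°) tan(+3.607°) = 0.0132, H₀ = 1.5576 rad.
Bracket: H₀ sin φ sin δ + cos φ cos δ sin H₀ = 1.5576×-0.20450×0.06291 + 0.97887×0.99802×0.99991 = -0.020039 + 0.976844 = 0.956805.
Q̄ = (S₀/π) × [bracket] = (589/π) × 0.956805 = 179.39 W/m².
Ratio Q̄_A / Q̄_B = 119.19 / 179.39 = 0.6644.

Q̄_A / Q̄_B ≈ 0.664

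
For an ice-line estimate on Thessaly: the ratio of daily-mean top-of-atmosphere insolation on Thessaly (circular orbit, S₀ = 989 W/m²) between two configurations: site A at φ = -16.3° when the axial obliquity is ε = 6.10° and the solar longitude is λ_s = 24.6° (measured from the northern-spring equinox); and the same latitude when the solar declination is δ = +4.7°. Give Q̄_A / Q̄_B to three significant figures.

Q̄_A / Q̄_B ≈ 1.02

— Configuration A (φ=-16.3°):
Solar declination: sin δ = sin ε · sin λ_s = sin 6.10° × sin 24.6° = 0.04424, so δ = +2.535°.
cos H₀ = −tan(-16.3°) tan(+2.535°) = 0.0129, H₀ = 1.5578 rad.
Bracket: H₀ sin φ sin δ + cos φ cos δ sin H₀ = 1.5578×-0.28067×0.04424 + 0.95981×0.99902×0.99992 = -0.019343 + 0.958793 = 0.939450.
Q̄ = (S₀/π) × [bracket] = (989/π) × 0.939450 = 295.75 W/m².
— Configuration B (φ=-16.3°):
cos H₀ = −tan(-16.3°) tan(+4.700°) = 0.0240, H₀ = 1.5468 rad.
Bracket: H₀ sin φ sin δ + cos φ cos δ sin H₀ = 1.5468×-0.28067×0.08194 + 0.95981×0.99664×0.99971 = -0.035573 + 0.956308 = 0.920735.
Q̄ = (S₀/π) × [bracket] = (989/π) × 0.920735 = 289.86 W/m².
Ratio Q̄_A / Q̄_B = 295.75 / 289.86 = 1.020.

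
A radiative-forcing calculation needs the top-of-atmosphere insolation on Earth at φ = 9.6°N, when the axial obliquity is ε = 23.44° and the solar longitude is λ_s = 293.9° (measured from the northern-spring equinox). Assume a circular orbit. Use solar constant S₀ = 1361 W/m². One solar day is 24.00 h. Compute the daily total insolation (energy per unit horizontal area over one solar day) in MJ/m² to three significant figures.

Solar declination: sin δ = sin ε · sin λ_s = sin 23.44° × sin 293.9° = -0.36368, so δ = -21.326°.
cos H₀ = −tan(+9.6°) tan(-21.326°) = 0.0660, H₀ = 1.5047 rad.
Bracket: H₀ sin φ sin δ + cos φ cos δ sin H₀ = 1.5047×0.16677×-0.36368 + 0.98600×0.93152×0.99782 = -0.091261 + 0.916476 = 0.825215.
Q̄ = (S₀/π) × [bracket] = (1361/π) × 0.825215 = 357.50 W/m².
Daily total = Q̄ × 24.00 h × 3600 s/h = 357.50 × 24.00 × 3600 / 10⁶ = 30.89 MJ/m².

30.9 MJ/m²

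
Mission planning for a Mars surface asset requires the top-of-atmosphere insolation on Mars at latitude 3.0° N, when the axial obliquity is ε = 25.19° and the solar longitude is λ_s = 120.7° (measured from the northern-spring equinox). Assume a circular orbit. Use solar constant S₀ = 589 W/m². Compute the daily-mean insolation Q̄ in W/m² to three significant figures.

Q̄ ≈ 180 W/m²

Solar declination: sin δ = sin ε · sin λ_s = sin 25.19° × sin 120.7° = 0.36597, so δ = +21.467°.
cos H₀ = −tan(+3.0°) tan(+21.467°) = -0.0206, H₀ = 1.5914 rad.
Bracket: H₀ sin φ sin δ + cos φ cos δ sin H₀ = 1.5914×0.05234×0.36597 + 0.99863×0.93063×0.99979 = 0.030483 + 0.929160 = 0.959643.
Q̄ = (S₀/π) × [bracket] = (589/π) × 0.959643 = 179.9 W/m².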